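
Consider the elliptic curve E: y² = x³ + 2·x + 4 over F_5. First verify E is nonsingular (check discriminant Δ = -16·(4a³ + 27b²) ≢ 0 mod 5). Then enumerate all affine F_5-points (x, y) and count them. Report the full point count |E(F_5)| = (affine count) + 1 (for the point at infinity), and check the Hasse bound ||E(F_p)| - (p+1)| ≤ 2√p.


Affine points = {(0, 2), (0, 3), (2, 1), (2, 4), (4, 1), (4, 4)}; affine count = 6; |E(F_5)| = 7.

Discriminant check: Δ ∝ 4a³ + 27b² = 4·2³ + 27·4² = 4·8 + 27·16 ≡ 4 (mod 5). Nonzero ⇒ E is nonsingular.
For each x ∈ F_5, compute rhs = x³ + 2·x + 4 mod 5, then count y ∈ F_5 with y² ≡ rhs.
  x = 0: rhs = 4, matching y values: 2, 3 (2 points).
  x = 1: rhs = 2, matching y values: none (0 points).
  x = 2: rhs = 1, matching y values: 1, 4 (2 points).
  x = 3: rhs = 2, matching y values: none (0 points).
  x = 4: rhs = 1, matching y values: 1, 4 (2 points).
Total affine count: 6.
Full point count |E(F_5)| = 6 + 1 = 7.
Hasse bound: |7 − (5+1)| = |1| = 1 ≤ 2√5 ≈ 4.4721 ✓.


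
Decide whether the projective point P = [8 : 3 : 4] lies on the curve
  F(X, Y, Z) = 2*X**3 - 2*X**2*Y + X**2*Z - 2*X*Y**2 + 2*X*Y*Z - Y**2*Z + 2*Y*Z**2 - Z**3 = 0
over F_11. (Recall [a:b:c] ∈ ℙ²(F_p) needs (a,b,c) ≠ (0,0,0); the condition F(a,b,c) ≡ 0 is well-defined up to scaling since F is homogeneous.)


F(8,3,4) ≡ 5 (mod 11); P is NOT on the curve.

Evaluate F(8, 3, 4) term-by-term (mod 11).
  2*X**3 ↦ 2·512·1·1 = 1024
  -2*X**2*Y ↦ -2·64·3·1 = -384
  X**2*Z ↦ 1·64·1·4 = 256
  -2*X*Y**2 ↦ -2·8·9·1 = -144
  2*X*Y*Z ↦ 2·8·3·4 = 192
  -Y**2*Z ↦ -1·1·9·4 = -36
  2*Y*Z**2 ↦ 2·1·3·16 = 96
  -Z**3 ↦ -1·1·1·64 = -64
Sum: F(8, 3, 4) = (1024) + (-384) + (256) + (-144) + (192) + (-36) + (96) + (-64) = 940.
Reducing mod 11: 940 ≡ 5 (mod 11).
Since F(a, b, c) ≡ 5 ≠ 0 (mod 11), P does NOT lie on the curve.


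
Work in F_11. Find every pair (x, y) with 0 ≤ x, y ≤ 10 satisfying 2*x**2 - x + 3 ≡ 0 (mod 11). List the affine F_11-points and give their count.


Affine F_11-points: ∅; count = 0.

For each of the 121 pairs (x, y) ∈ F_11², evaluate f(x, y) mod 11. Record the zeros.
  x = 0: [0↦3, 1↦3, 2↦3, 3↦3, 4↦3, 5↦3, 6↦3, 7↦3, 8↦3, 9↦3, 10↦3]  zeros at y ∈ ∅
  x = 1: [0↦4, 1↦4, 2↦4, 3↦4, 4↦4, 5↦4, 6↦4, 7↦4, 8↦4, 9↦4, 10↦4]  zeros at y ∈ ∅
  x = 2: [0↦9, 1↦9, 2↦9, 3↦9, 4↦9, 5↦9, 6↦9, 7↦9, 8↦9, 9↦9, 10↦9]  zeros at y ∈ ∅
  x = 3: [0↦7, 1↦7, 2↦7, 3↦7, 4↦7, 5↦7, 6↦7, 7↦7, 8↦7, 9↦7, 10↦7]  zeros at y ∈ ∅
  x = 4: [0↦9, 1↦9, 2↦9, 3↦9, 4↦9, 5↦9, 6↦9, 7↦9, 8↦9, 9↦9, 10↦9]  zeros at y ∈ ∅
  x = 5: [0↦4, 1↦4, 2↦4, 3↦4, 4↦4, 5↦4, 6↦4, 7↦4, 8↦4, 9↦4, 10↦4]  zeros at y ∈ ∅
  x = 6: [0↦3, 1↦3, 2↦3, 3↦3, 4↦3, 5↦3, 6↦3, 7↦3, 8↦3, 9↦3, 10↦3]  zeros at y ∈ ∅
  x = 7: [0↦6, 1↦6, 2↦6, 3↦6, 4↦6, 5↦6, 6↦6, 7↦6, 8↦6, 9↦6, 10↦6]  zeros at y ∈ ∅
  x = 8: [0↦2, 1↦2, 2↦2, 3↦2, 4↦2, 5↦2, 6↦2, 7↦2, 8↦2, 9↦2, 10↦2]  zeros at y ∈ ∅
  x = 9: [0↦2, 1↦2, 2↦2, 3↦2, 4↦2, 5↦2, 6↦2, 7↦2, 8↦2, 9↦2, 10↦2]  zeros at y ∈ ∅
  x = 10: [0↦6, 1↦6, 2↦6, 3↦6, 4↦6, 5↦6, 6↦6, 7↦6, 8↦6, 9↦6, 10↦6]  zeros at y ∈ ∅
Collecting zeros: affine points = ∅.
Total count |C(F_11)_aff| = 0.


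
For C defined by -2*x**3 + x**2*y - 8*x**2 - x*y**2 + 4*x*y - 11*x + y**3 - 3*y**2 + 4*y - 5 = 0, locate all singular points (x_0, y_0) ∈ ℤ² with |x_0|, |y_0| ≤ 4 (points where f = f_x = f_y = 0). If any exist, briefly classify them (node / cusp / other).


Singular points: {(-1, 1)}; classification: node.

Compute partial derivatives:
  f_x = -6*x**2 + 2*x*y - 16*x - y**2 + 4*y - 11.
  f_y = x**2 - 2*x*y + 4*x + 3*y**2 - 6*y + 4.
Scan x_0 ∈ {−4, ..., 4}. For each x_0, f_y(x_0, y) is a polynomial in y; find its integer roots y ∈ {−4, ..., 4}, then test f_x and f at those candidates.
  x = -4: f_y(-4, y) = 3*y**2 + 2*y + 4; no integer root y with |y| ≤ 4.
  x = -3: f_y(-3, y) = 3*y**2 + 1; no integer root y with |y| ≤ 4.
  x = -2: f_y(-2, y) = 3*y**2 - 2*y; vanishes at y ∈ {0}. (-2, 0): f_x = -3 ≠ 0.
  x = -1: f_y(-1, y) = 3*y**2 - 4*y + 1; vanishes at y ∈ {1}. (-1, 1): f_x = 0, f = 0 — SINGULAR.
  x = 0: f_y(0, y) = 3*y**2 - 6*y + 4; no integer root y with |y| ≤ 4.
  x = 1: f_y(1, y) = 3*y**2 - 8*y + 9; no integer root y with |y| ≤ 4.
  x = 2: f_y(2, y) = 3*y**2 - 10*y + 16; no integer root y with |y| ≤ 4.
  x = 3: f_y(3, y) = 3*y**2 - 12*y + 25; no integer root y with |y| ≤ 4.
  x = 4: f_y(4, y) = 3*y**2 - 14*y + 36; no integer root y with |y| ≤ 4.
Only singular point on the grid: (-1, 1).
Classify: substitute x = -1 + u, y = 1 + v and expand: f = -2*u**3 + u**2*v - u**2 - u*v**2 + v**3 + v**2.
No constant or linear terms (consistent with a singular point). Quadratic part: -u**2 + v**2. Cubic part: -2*u**3 + u**2*v - u*v**2 + v**3.
The quadratic part v**2 - u**2 = (v − u)(v + u) splits into two distinct linear factors, so there are two distinct tangent lines y − 1 = ±(x − -1) — this is a node (ordinary double point).
Classification: node.


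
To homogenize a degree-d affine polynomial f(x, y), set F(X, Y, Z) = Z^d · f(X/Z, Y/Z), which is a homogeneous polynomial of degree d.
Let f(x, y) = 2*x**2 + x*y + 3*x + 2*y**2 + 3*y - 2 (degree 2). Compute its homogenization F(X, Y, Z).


F(X, Y, Z) = 2*X**2 + X*Y + 3*X*Z + 2*Y**2 + 3*Y*Z - 2*Z**2

deg(f) = 2.
Substitute x = X/Z, y = Y/Z into f, then multiply by Z^2.
  monomial 2·x^2·y^0 ↦ 2·X^2·Y^0·Z^0.
  monomial 1·x^1·y^1 ↦ 1·X^1·Y^1·Z^0.
  monomial 3·x^1·y^0 ↦ 3·X^1·Y^0·Z^1.
  monomial 2·x^0·y^2 ↦ 2·X^0·Y^2·Z^0.
  monomial 3·x^0·y^1 ↦ 3·X^0·Y^1·Z^1.
  monomial -2·x^0·y^0 ↦ -2·X^0·Y^0·Z^2.
Collecting: F(X, Y, Z) = 2*X**2 + X*Y + 3*X*Z + 2*Y**2 + 3*Y*Z - 2*Z**2.


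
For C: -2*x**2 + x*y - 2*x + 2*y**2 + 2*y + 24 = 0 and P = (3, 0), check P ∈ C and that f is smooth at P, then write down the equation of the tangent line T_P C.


Tangent line at P: -14*x + 5*y + 42 = 0.

Step 1: f(3, 0) = 0, so P lies on C.
Step 2: partial derivatives
  f_x(x, y) = -4*x + y - 2, f_y(x, y) = x + 4*y + 2.
  f_x(P) = -14, f_y(P) = 5 (gradient nonzero, so P is smooth).
Step 3: tangent line at P: -14·(x − 3) + 5·(y − 0) = 0.
Expanding: -14*x + 5*y + 42 = 0.


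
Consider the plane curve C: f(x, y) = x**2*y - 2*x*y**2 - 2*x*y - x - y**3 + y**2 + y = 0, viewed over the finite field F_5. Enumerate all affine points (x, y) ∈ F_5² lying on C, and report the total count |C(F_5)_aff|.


Affine F_5-points: {(0, 0), (0, 3), (2, 1), (2, 2), (2, 4), (3, 1)}; count = 6.

For each of the 25 pairs (x, y) ∈ F_5², evaluate f(x, y) mod 5. Record the zeros.
  x = 0: [0↦0, 1↦1, 2↦3, 3↦0, 4↦1]  zeros at y ∈ {0, 3}
  x = 1: [0↦4, 1↦2, 2↦2, 3↦3, 4↦4]  zeros at y ∈ ∅
  x = 2: [0↦3, 1↦0, 2↦0, 3↦2, 4↦0]  zeros at y ∈ {1, 2, 4}
  x = 3: [0↦2, 1↦0, 2↦2, 3↦2, 4↦4]  zeros at y ∈ {1}
  x = 4: [0↦1, 1↦2, 2↦3, 3↦3, 4↦1]  zeros at y ∈ ∅
Collecting zeros: affine points = {(0, 0), (0, 3), (2, 1), (2, 2), (2, 4), (3, 1)}.
Total count |C(F_5)_aff| = 6.


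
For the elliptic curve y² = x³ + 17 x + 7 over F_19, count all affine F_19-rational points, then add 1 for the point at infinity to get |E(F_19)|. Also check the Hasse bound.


Affine points = {(0, 8), (0, 11), (1, 5), (1, 14), (2, 7), (2, 12), (3, 3), (3, 16), (4, 5), (4, 14), (8, 3), (8, 16), (11, 9), (11, 10), (12, 1), (12, 18), (14, 5), (14, 14), (16, 9), (16, 10)}; affine count = 20; |E(F_19)| = 21.

Discriminant check: Δ ∝ 4a³ + 27b² = 4·17³ + 27·7² = 4·4913 + 27·49 ≡ 18 (mod 19). Nonzero ⇒ E is nonsingular.
For each x ∈ F_19, compute rhs = x³ + 17·x + 7 mod 19, then count y ∈ F_19 with y² ≡ rhs.
  x = 0: rhs = 7, matching y values: 8, 11 (2 points).
  x = 1: rhs = 6, matching y values: 5, 14 (2 points).
  x = 2: rhs = 11, matching y values: 7, 12 (2 points).
  x = 3: rhs = 9, matching y values: 3, 16 (2 points).
  x = 4: rhs = 6, matching y values: 5, 14 (2 points).
  x = 5: rhs = 8, matching y values: none (0 points).
  x = 6: rhs = 2, matching y values: none (0 points).
  x = 7: rhs = 13, matching y values: none (0 points).
  x = 8: rhs = 9, matching y values: 3, 16 (2 points).
  x = 9: rhs = 15, matching y values: none (0 points).
  x = 10: rhs = 18, matching y values: none (0 points).
  x = 11: rhs = 5, matching y values: 9, 10 (2 points).
  x = 12: rhs = 1, matching y values: 1, 18 (2 points).
  x = 13: rhs = 12, matching y values: none (0 points).
  x = 14: rhs = 6, matching y values: 5, 14 (2 points).
  x = 15: rhs = 8, matching y values: none (0 points).
  x = 16: rhs = 5, matching y values: 9, 10 (2 points).
  x = 17: rhs = 3, matching y values: none (0 points).
  x = 18: rhs = 8, matching y values: none (0 points).
Total affine count: 20.
Full point count |E(F_19)| = 20 + 1 = 21.
Hasse bound: |21 − (19+1)| = |1| = 1 ≤ 2√19 ≈ 8.7178 ✓.


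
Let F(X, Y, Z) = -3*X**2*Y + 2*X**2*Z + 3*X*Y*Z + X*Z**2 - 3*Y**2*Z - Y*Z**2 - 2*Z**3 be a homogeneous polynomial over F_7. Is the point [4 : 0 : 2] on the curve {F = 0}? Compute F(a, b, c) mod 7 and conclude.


F(4,0,2) ≡ 1 (mod 7); P is NOT on the curve.

Evaluate F(4, 0, 2) term-by-term (mod 7).
  -3*X**2*Y ↦ -3·16·0·1 = 0
  2*X**2*Z ↦ 2·16·1·2 = 64
  3*X*Y*Z ↦ 3·4·0·2 = 0
  X*Z**2 ↦ 1·4·1·4 = 16
  -3*Y**2*Z ↦ -3·1·0·2 = 0
  -Y*Z**2 ↦ -1·1·0·4 = 0
  -2*Z**3 ↦ -2·1·1·8 = -16
Sum: F(4, 0, 2) = (0) + (64) + (0) + (16) + (0) + (0) + (-16) = 64.
Reducing mod 7: 64 ≡ 1 (mod 7).
Since F(a, b, c) ≡ 1 ≠ 0 (mod 7), P does NOT lie on the curve.


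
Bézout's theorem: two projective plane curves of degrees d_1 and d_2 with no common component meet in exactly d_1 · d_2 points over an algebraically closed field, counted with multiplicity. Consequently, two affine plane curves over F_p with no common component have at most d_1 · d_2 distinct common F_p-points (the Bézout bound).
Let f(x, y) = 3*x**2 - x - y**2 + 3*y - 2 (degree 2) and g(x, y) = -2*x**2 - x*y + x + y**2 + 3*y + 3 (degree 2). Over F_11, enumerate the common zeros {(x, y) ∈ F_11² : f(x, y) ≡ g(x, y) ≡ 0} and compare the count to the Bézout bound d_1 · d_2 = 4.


Common zeros: ∅; count = 0; Bézout bound = 4.

deg(f) = 2, deg(g) = 2, so Bézout bound = 4.
Scan x ∈ F_11. For each x, list the y ∈ F_11 with f(x, y) ≡ 0 and those with g(x, y) ≡ 0 (mod 11); the common zeros in that column are the intersection.
  x = 0: f ≡ 0 at y ∈ {1, 2}; g ≡ 0 at y ∈ ∅; common: ∅.
  x = 1: f ≡ 0 at y ∈ {0, 3}; g ≡ 0 at y ∈ ∅; common: ∅.
  x = 2: f ≡ 0 at y ∈ ∅; g ≡ 0 at y ∈ ∅; common: ∅.
  x = 3: f ≡ 0 at y ∈ {0, 3}; g ≡ 0 at y ∈ {1, 10}; common: ∅.
  x = 4: f ≡ 0 at y ∈ {1, 2}; g ≡ 0 at y ∈ ∅; common: ∅.
  x = 5: f ≡ 0 at y ∈ ∅; g ≡ 0 at y ∈ ∅; common: ∅.
  x = 6: f ≡ 0 at y ∈ ∅; g ≡ 0 at y ∈ ∅; common: ∅.
  x = 7: f ≡ 0 at y ∈ {7}; g ≡ 0 at y ∈ {0, 4}; common: ∅.
  x = 8: f ≡ 0 at y ∈ {7}; g ≡ 0 at y ∈ {1, 4}; common: ∅.
  x = 9: f ≡ 0 at y ∈ ∅; g ≡ 0 at y ∈ {7, 10}; common: ∅.
  x = 10: f ≡ 0 at y ∈ ∅; g ≡ 0 at y ∈ {0, 7}; common: ∅.
Collecting: common zeros = ∅, so the count is 0.
Comparison with the Bézout bound: 0 ≤ 4 = deg(f)·deg(g), as expected for curves with no common component (the affine F_11-count falls short of the bound because intersections may lie at infinity, over extension fields, or carry multiplicity).


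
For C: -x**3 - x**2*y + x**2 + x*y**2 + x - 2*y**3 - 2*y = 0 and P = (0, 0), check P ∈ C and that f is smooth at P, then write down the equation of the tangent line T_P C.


Tangent line at P: x - 2*y = 0.

Step 1: f(0, 0) = 0, so P lies on C.
Step 2: partial derivatives
  f_x(x, y) = -3*x**2 - 2*x*y + 2*x + y**2 + 1, f_y(x, y) = -x**2 + 2*x*y - 6*y**2 - 2.
  f_x(P) = 1, f_y(P) = -2 (gradient nonzero, so P is smooth).
Step 3: tangent line at P: 1·(x − 0) + -2·(y − 0) = 0.
Expanding: x - 2*y = 0.


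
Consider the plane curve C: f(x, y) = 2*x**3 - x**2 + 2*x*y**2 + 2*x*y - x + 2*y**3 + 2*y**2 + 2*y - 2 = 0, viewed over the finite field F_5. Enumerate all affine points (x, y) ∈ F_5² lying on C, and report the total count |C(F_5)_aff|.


Affine F_5-points: {(1, 3), (2, 2), (3, 0), (3, 3), (4, 3)}; count = 5.

For each of the 25 pairs (x, y) ∈ F_5², evaluate f(x, y) mod 5. Record the zeros.
  x = 0: [0↦3, 1↦4, 2↦1, 3↦1, 4↦1]  zeros at y ∈ ∅
  x = 1: [0↦3, 1↦3, 2↦3, 3↦0, 4↦1]  zeros at y ∈ {3}
  x = 2: [0↦3, 1↦2, 2↦0, 3↦4, 4↦1]  zeros at y ∈ {2}
  x = 3: [0↦0, 1↦3, 2↦4, 3↦0, 4↦3]  zeros at y ∈ {0, 3}
  x = 4: [0↦1, 1↦3, 2↦2, 3↦0, 4↦4]  zeros at y ∈ {3}
Collecting zeros: affine points = {(1, 3), (2, 2), (3, 0), (3, 3), (4, 3)}.
Total count |C(F_5)_aff| = 5.


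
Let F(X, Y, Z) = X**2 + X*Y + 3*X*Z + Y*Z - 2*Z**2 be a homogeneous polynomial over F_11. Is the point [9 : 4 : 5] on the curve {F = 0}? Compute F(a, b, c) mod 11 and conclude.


F(9,4,5) ≡ 2 (mod 11); P is NOT on the curve.

Evaluate F(9, 4, 5) term-by-term (mod 11).
  X**2 ↦ 1·81·1·1 = 81
  X*Y ↦ 1·9·4·1 = 36
  3*X*Z ↦ 3·9·1·5 = 135
  Y*Z ↦ 1·1·4·5 = 20
  -2*Z**2 ↦ -2·1·1·25 = -50
Sum: F(9, 4, 5) = (81) + (36) + (135) + (20) + (-50) = 222.
Reducing mod 11: 222 ≡ 2 (mod 11).
Since F(a, b, c) ≡ 2 ≠ 0 (mod 11), P does NOT lie on the curve.


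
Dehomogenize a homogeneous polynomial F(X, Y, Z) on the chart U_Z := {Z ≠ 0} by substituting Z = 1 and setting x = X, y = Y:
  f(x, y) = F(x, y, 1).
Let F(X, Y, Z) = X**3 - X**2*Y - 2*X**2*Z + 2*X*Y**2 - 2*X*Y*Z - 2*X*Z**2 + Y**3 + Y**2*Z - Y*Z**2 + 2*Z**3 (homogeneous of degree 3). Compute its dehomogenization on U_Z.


f(x, y) = x**3 - x**2*y - 2*x**2 + 2*x*y**2 - 2*x*y - 2*x + y**3 + y**2 - y + 2

On U_Z we set Z = 1. Each monomial c·X^i·Y^j·Z^k in F becomes c·x^i·y^j·1^k = c·x^i·y^j.
Substituting Z = 1: F(X, Y, 1) = x**3 - x**2*y - 2*x**2 + 2*x*y**2 - 2*x*y - 2*x + y**3 + y**2 - y + 2.
Note: deg(f) ≤ deg(F) = 3; strict inequality happens when F is divisible by Z (lost terms).


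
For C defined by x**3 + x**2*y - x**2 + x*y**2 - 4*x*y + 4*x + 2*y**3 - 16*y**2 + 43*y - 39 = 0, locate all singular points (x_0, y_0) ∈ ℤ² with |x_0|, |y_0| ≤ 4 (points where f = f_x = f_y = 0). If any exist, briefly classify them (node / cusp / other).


Singular points: {(-1, 3)}; classification: node.

Compute partial derivatives:
  f_x = 3*x**2 + 2*x*y - 2*x + y**2 - 4*y + 4.
  f_y = x**2 + 2*x*y - 4*x + 6*y**2 - 32*y + 43.
Scan x_0 ∈ {−4, ..., 4}. For each x_0, f_y(x_0, y) is a polynomial in y; find its integer roots y ∈ {−4, ..., 4}, then test f_x and f at those candidates.
  x = -4: f_y(-4, y) = 6*y**2 - 40*y + 75; no integer root y with |y| ≤ 4.
  x = -3: f_y(-3, y) = 6*y**2 - 38*y + 64; no integer root y with |y| ≤ 4.
  x = -2: f_y(-2, y) = 6*y**2 - 36*y + 55; no integer root y with |y| ≤ 4.
  x = -1: f_y(-1, y) = 6*y**2 - 34*y + 48; vanishes at y ∈ {3}. (-1, 3): f_x = 0, f = 0 — SINGULAR.
  x = 0: f_y(0, y) = 6*y**2 - 32*y + 43; no integer root y with |y| ≤ 4.
  x = 1: f_y(1, y) = 6*y**2 - 30*y + 40; no integer root y with |y| ≤ 4.
  x = 2: f_y(2, y) = 6*y**2 - 28*y + 39; no integer root y with |y| ≤ 4.
  x = 3: f_y(3, y) = 6*y**2 - 26*y + 40; no integer root y with |y| ≤ 4.
  x = 4: f_y(4, y) = 6*y**2 - 24*y + 43; no integer root y with |y| ≤ 4.
Only singular point on the grid: (-1, 3).
Classify: substitute x = -1 + u, y = 3 + v and expand: f = u**3 + u**2*v - u**2 + u*v**2 + 2*v**3 + v**2.
No constant or linear terms (consistent with a singular point). Quadratic part: -u**2 + v**2. Cubic part: u**3 + u**2*v + u*v**2 + 2*v**3.
The quadratic part v**2 - u**2 = (v − u)(v + u) splits into two distinct linear factors, so there are two distinct tangent lines y − 3 = ±(x − -1) — this is a node (ordinary double point).
Classification: node.


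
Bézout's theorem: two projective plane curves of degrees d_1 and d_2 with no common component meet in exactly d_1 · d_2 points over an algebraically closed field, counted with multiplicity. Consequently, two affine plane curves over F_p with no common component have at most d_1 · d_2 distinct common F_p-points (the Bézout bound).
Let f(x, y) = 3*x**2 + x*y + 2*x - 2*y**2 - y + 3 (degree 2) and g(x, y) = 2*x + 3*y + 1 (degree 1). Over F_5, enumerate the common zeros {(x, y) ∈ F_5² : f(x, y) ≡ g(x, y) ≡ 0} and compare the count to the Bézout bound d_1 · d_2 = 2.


Common zeros: ∅; count = 0; Bézout bound = 2.

deg(f) = 2, deg(g) = 1, so Bézout bound = 2.
Scan x ∈ F_5. For each x, list the y ∈ F_5 with f(x, y) ≡ 0 and those with g(x, y) ≡ 0 (mod 5); the common zeros in that column are the intersection.
  x = 0: f ≡ 0 at y ∈ {1}; g ≡ 0 at y ∈ {3}; common: ∅.
  x = 1: f ≡ 0 at y ∈ {2, 3}; g ≡ 0 at y ∈ {4}; common: ∅.
  x = 2: f ≡ 0 at y ∈ ∅; g ≡ 0 at y ∈ {0}; common: ∅.
  x = 3: f ≡ 0 at y ∈ ∅; g ≡ 0 at y ∈ {1}; common: ∅.
  x = 4: f ≡ 0 at y ∈ {1, 3}; g ≡ 0 at y ∈ {2}; common: ∅.
Collecting: common zeros = ∅, so the count is 0.
Comparison with the Bézout bound: 0 ≤ 2 = deg(f)·deg(g), as expected for curves with no common component (the affine F_5-count falls short of the bound because intersections may lie at infinity, over extension fields, or carry multiplicity).


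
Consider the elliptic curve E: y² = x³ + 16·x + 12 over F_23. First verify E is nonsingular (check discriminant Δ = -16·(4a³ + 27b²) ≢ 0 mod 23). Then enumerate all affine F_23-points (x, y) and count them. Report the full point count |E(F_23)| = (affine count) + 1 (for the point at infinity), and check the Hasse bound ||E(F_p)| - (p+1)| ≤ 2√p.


Affine points = {(0, 9), (0, 14), (1, 11), (1, 12), (2, 11), (2, 12), (3, 8), (3, 15), (4, 5), (4, 18), (6, 5), (6, 18), (8, 10), (8, 13), (11, 1), (11, 22), (12, 0), (13, 5), (13, 18), (14, 6), (14, 17), (15, 4), (15, 19), (20, 11), (20, 12), (21, 8), (21, 15), (22, 8), (22, 15)}; affine count = 29; |E(F_23)| = 30.

Discriminant check: Δ ∝ 4a³ + 27b² = 4·16³ + 27·12² = 4·4096 + 27·144 ≡ 9 (mod 23). Nonzero ⇒ E is nonsingular.
For each x ∈ F_23, compute rhs = x³ + 16·x + 12 mod 23, then count y ∈ F_23 with y² ≡ rhs.
  x = 0: rhs = 12, matching y values: 9, 14 (2 points).
  x = 1: rhs = 6, matching y values: 11, 12 (2 points).
  x = 2: rhs = 6, matching y values: 11, 12 (2 points).
  x = 3: rhs = 18, matching y values: 8, 15 (2 points).
  x = 4: rhs = 2, matching y values: 5, 18 (2 points).
  x = 5: rhs = 10, matching y values: none (0 points).
  x = 6: rhs = 2, matching y values: 5, 18 (2 points).
  x = 7: rhs = 7, matching y values: none (0 points).
  x = 8: rhs = 8, matching y values: 10, 13 (2 points).
  x = 9: rhs = 11, matching y values: none (0 points).
  x = 10: rhs = 22, matching y values: none (0 points).
  x = 11: rhs = 1, matching y values: 1, 22 (2 points).
  x = 12: rhs = 0, matching y values: 0 (1 points).
  x = 13: rhs = 2, matching y values: 5, 18 (2 points).
  x = 14: rhs = 13, matching y values: 6, 17 (2 points).
  x = 15: rhs = 16, matching y values: 4, 19 (2 points).
  x = 16: rhs = 17, matching y values: none (0 points).
  x = 17: rhs = 22, matching y values: none (0 points).
  x = 18: rhs = 14, matching y values: none (0 points).
  x = 19: rhs = 22, matching y values: none (0 points).
  x = 20: rhs = 6, matching y values: 11, 12 (2 points).
  x = 21: rhs = 18, matching y values: 8, 15 (2 points).
  x = 22: rhs = 18, matching y values: 8, 15 (2 points).
Total affine count: 29.
Full point count |E(F_23)| = 29 + 1 = 30.
Hasse bound: |30 − (23+1)| = |6| = 6 ≤ 2√23 ≈ 9.5917 ✓.


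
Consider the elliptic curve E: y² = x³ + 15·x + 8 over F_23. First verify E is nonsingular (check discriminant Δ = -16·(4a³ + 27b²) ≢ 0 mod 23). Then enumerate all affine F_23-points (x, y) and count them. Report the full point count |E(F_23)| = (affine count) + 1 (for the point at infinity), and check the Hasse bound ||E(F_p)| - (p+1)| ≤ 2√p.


Affine points = {(0, 10), (0, 13), (1, 1), (1, 22), (2, 0), (5, 1), (5, 22), (10, 10), (10, 13), (11, 3), (11, 20), (13, 10), (13, 13), (14, 8), (14, 15), (17, 1), (17, 22), (21, 4), (21, 19)}; affine count = 19; |E(F_23)| = 20.

Discriminant check: Δ ∝ 4a³ + 27b² = 4·15³ + 27·8² = 4·3375 + 27·64 ≡ 2 (mod 23). Nonzero ⇒ E is nonsingular.
For each x ∈ F_23, compute rhs = x³ + 15·x + 8 mod 23, then count y ∈ F_23 with y² ≡ rhs.
  x = 0: rhs = 8, matching y values: 10, 13 (2 points).
  x = 1: rhs = 1, matching y values: 1, 22 (2 points).
  x = 2: rhs = 0, matching y values: 0 (1 points).
  x = 3: rhs = 11, matching y values: none (0 points).
  x = 4: rhs = 17, matching y values: none (0 points).
  x = 5: rhs = 1, matching y values: 1, 22 (2 points).
  x = 6: rhs = 15, matching y values: none (0 points).
  x = 7: rhs = 19, matching y values: none (0 points).
  x = 8: rhs = 19, matching y values: none (0 points).
  x = 9: rhs = 21, matching y values: none (0 points).
  x = 10: rhs = 8, matching y values: 10, 13 (2 points).
  x = 11: rhs = 9, matching y values: 3, 20 (2 points).
  x = 12: rhs = 7, matching y values: none (0 points).
  x = 13: rhs = 8, matching y values: 10, 13 (2 points).
  x = 14: rhs = 18, matching y values: 8, 15 (2 points).
  x = 15: rhs = 20, matching y values: none (0 points).
  x = 16: rhs = 20, matching y values: none (0 points).
  x = 17: rhs = 1, matching y values: 1, 22 (2 points).
  x = 18: rhs = 15, matching y values: none (0 points).
  x = 19: rhs = 22, matching y values: none (0 points).
  x = 20: rhs = 5, matching y values: none (0 points).
  x = 21: rhs = 16, matching y values: 4, 19 (2 points).
  x = 22: rhs = 15, matching y values: none (0 points).
Total affine count: 19.
Full point count |E(F_23)| = 19 + 1 = 20.
Hasse bound: |20 − (23+1)| = |-4| = 4 ≤ 2√23 ≈ 9.5917 ✓.


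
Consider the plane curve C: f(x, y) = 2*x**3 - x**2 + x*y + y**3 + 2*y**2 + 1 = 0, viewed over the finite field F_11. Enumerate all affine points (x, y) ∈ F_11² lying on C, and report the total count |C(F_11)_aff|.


Affine F_11-points: {(0, 5), (1, 9), (2, 2), (2, 5), (3, 4), (3, 6), (3, 10), (4, 5), (4, 10), (5, 3), (6, 4), (6, 7), (6, 9), (7, 0), (7, 3), (7, 6), (8, 4), (9, 8), (10, 1), (10, 9), (10, 10)}; count = 21.

For each of the 121 pairs (x, y) ∈ F_11², evaluate f(x, y) mod 11. Record the zeros.
  x = 0: [0↦1, 1↦4, 2↦6, 3↦2, 4↦9, 5↦0, 6↦3, 7↦2, 8↦3, 9↦1, 10↦2]  zeros at y ∈ {5}
  x = 1: [0↦2, 1↦6, 2↦9, 3↦6, 4↦3, 5↦6, 6↦10, 7↦10, 8↦1, 9↦0, 10↦2]  zeros at y ∈ {9}
  x = 2: [0↦2, 1↦7, 2↦0, 3↦9, 4↦7, 5↦0, 6↦5, 7↦6, 8↦9, 9↦9, 10↦1]  zeros at y ∈ {2, 5}
  x = 3: [0↦2, 1↦8, 2↦2, 3↦1, 4↦0, 5↦5, 6↦0, 7↦2, 8↦6, 9↦7, 10↦0]  zeros at y ∈ {4, 6, 10}
  x = 4: [0↦3, 1↦10, 2↦5, 3↦5, 4↦5, 5↦0, 6↦7, 7↦10, 8↦4, 9↦6, 10↦0]  zeros at y ∈ {5, 10}
  x = 5: [0↦6, 1↦3, 2↦10, 3↦0, 4↦1, 5↦8, 6↦5, 7↦9, 8↦4, 9↦7, 10↦2]  zeros at y ∈ {3}
  x = 6: [0↦1, 1↦10, 2↦7, 3↦9, 4↦0, 5↦8, 6↦6, 7↦0, 8↦7, 9↦0, 10↦7]  zeros at y ∈ {4, 7, 9}
  x = 7: [0↦0, 1↦10, 2↦8, 3↦0, 4↦3, 5↦1, 6↦0, 7↦6, 8↦3, 9↦8, 10↦5]  zeros at y ∈ {0, 3, 6}
  x = 8: [0↦4, 1↦4, 2↦3, 3↦7, 4↦0, 5↦10, 6↦10, 7↦6, 8↦4, 9↦10, 10↦8]  zeros at y ∈ {4}
  x = 9: [0↦3, 1↦4, 2↦4, 3↦9, 4↦3, 5↦3, 6↦4, 7↦1, 8↦0, 9↦7, 10↦6]  zeros at y ∈ {8}
  x = 10: [0↦9, 1↦0, 2↦1, 3↦7, 4↦2, 5↦3, 6↦5, 7↦3, 8↦3, 9↦0, 10↦0]  zeros at y ∈ {1, 9, 10}
Collecting zeros: affine points = {(0, 5), (1, 9), (2, 2), (2, 5), (3, 4), (3, 6), (3, 10), (4, 5), (4, 10), (5, 3), (6, 4), (6, 7), (6, 9), (7, 0), (7, 3), (7, 6), (8, 4), (9, 8), (10, 1), (10, 9), (10, 10)}.
Total count |C(F_11)_aff| = 21.


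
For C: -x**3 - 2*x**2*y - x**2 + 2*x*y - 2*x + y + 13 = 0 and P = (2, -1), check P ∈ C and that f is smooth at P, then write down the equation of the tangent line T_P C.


Tangent line at P: -12*x - 3*y + 21 = 0.

Step 1: f(2, -1) = 0, so P lies on C.
Step 2: partial derivatives
  f_x(x, y) = -3*x**2 - 4*x*y - 2*x + 2*y - 2, f_y(x, y) = -2*x**2 + 2*x + 1.
  f_x(P) = -12, f_y(P) = -3 (gradient nonzero, so P is smooth).
Step 3: tangent line at P: -12·(x − 2) + -3·(y − -1) = 0.
Expanding: -12*x - 3*y + 21 = 0.


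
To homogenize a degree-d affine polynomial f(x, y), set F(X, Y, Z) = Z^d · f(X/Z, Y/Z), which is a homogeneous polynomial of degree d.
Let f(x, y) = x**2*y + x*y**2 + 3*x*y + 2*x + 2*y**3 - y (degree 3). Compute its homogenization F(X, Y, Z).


F(X, Y, Z) = X**2*Y + X*Y**2 + 3*X*Y*Z + 2*X*Z**2 + 2*Y**3 - Y*Z**2

deg(f) = 3.
Substitute x = X/Z, y = Y/Z into f, then multiply by Z^3.
  monomial 1·x^2·y^1 ↦ 1·X^2·Y^1·Z^0.
  monomial 1·x^1·y^2 ↦ 1·X^1·Y^2·Z^0.
  monomial 3·x^1·y^1 ↦ 3·X^1·Y^1·Z^1.
  monomial 2·x^1·y^0 ↦ 2·X^1·Y^0·Z^2.
  monomial 2·x^0·y^3 ↦ 2·X^0·Y^3·Z^0.
  monomial -1·x^0·y^1 ↦ -1·X^0·Y^1·Z^2.
Collecting: F(X, Y, Z) = X**2*Y + X*Y**2 + 3*X*Y*Z + 2*X*Z**2 + 2*Y**3 - Y*Z**2.


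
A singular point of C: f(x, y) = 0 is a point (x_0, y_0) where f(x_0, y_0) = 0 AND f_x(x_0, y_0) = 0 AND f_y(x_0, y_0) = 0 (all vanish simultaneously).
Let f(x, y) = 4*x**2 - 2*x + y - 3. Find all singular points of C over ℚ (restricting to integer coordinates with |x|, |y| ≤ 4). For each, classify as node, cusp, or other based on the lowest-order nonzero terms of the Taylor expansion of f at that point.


No singular points in the scanned grid; C is smooth there.

Compute partial derivatives:
  f_x = 8*x - 2.
  f_y = 1.
f_y = 1 is a nonzero constant, so f_y never vanishes: no point (x, y) can satisfy f = f_x = f_y = 0. In particular no (x, y) ∈ {−4, ..., 4}² is singular; the curve is smooth.


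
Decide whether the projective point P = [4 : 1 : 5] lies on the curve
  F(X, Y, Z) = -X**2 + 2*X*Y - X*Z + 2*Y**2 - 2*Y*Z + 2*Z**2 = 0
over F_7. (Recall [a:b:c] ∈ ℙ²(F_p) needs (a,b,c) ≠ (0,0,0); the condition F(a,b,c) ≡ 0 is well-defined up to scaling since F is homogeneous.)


F(4,1,5) ≡ 0 (mod 7); P is on the curve.

Evaluate F(4, 1, 5) term-by-term (mod 7).
  -X**2 ↦ -1·16·1·1 = -16
  2*X*Y ↦ 2·4·1·1 = 8
  -X*Z ↦ -1·4·1·5 = -20
  2*Y**2 ↦ 2·1·1·1 = 2
  -2*Y*Z ↦ -2·1·1·5 = -10
  2*Z**2 ↦ 2·1·1·25 = 50
Sum: F(4, 1, 5) = (-16) + (8) + (-20) + (2) + (-10) + (50) = 14.
Reducing mod 7: 14 ≡ 0 (mod 7).
Since F(a, b, c) ≡ 0 (mod 7), P lies on the curve.


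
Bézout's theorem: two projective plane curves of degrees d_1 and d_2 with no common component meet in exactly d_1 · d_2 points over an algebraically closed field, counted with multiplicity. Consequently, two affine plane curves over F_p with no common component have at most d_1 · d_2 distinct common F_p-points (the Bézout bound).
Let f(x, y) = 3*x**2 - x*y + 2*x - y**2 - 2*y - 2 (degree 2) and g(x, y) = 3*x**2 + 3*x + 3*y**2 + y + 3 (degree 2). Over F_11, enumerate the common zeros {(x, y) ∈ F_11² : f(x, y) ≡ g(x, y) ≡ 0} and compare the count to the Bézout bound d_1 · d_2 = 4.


Common zeros: ∅; count = 0; Bézout bound = 4.

deg(f) = 2, deg(g) = 2, so Bézout bound = 4.
Scan x ∈ F_11. For each x, list the y ∈ F_11 with f(x, y) ≡ 0 and those with g(x, y) ≡ 0 (mod 11); the common zeros in that column are the intersection.
  x = 0: f ≡ 0 at y ∈ ∅; g ≡ 0 at y ∈ {3, 4}; common: ∅.
  x = 1: f ≡ 0 at y ∈ ∅; g ≡ 0 at y ∈ {8, 10}; common: ∅.
  x = 2: f ≡ 0 at y ∈ ∅; g ≡ 0 at y ∈ ∅; common: ∅.
  x = 3: f ≡ 0 at y ∈ ∅; g ≡ 0 at y ∈ ∅; common: ∅.
  x = 4: f ≡ 0 at y ∈ ∅; g ≡ 0 at y ∈ {2, 5}; common: ∅.
  x = 5: f ≡ 0 at y ∈ ∅; g ≡ 0 at y ∈ ∅; common: ∅.
  x = 6: f ≡ 0 at y ∈ ∅; g ≡ 0 at y ∈ {2, 5}; common: ∅.
  x = 7: f ≡ 0 at y ∈ ∅; g ≡ 0 at y ∈ ∅; common: ∅.
  x = 8: f ≡ 0 at y ∈ {6}; g ≡ 0 at y ∈ ∅; common: ∅.
  x = 9: f ≡ 0 at y ∈ ∅; g ≡ 0 at y ∈ {8, 10}; common: ∅.
  x = 10: f ≡ 0 at y ∈ ∅; g ≡ 0 at y ∈ {3, 4}; common: ∅.
Collecting: common zeros = ∅, so the count is 0.
Comparison with the Bézout bound: 0 ≤ 4 = deg(f)·deg(g), as expected for curves with no common component (the affine F_11-count falls short of the bound because intersections may lie at infinity, over extension fields, or carry multiplicity).


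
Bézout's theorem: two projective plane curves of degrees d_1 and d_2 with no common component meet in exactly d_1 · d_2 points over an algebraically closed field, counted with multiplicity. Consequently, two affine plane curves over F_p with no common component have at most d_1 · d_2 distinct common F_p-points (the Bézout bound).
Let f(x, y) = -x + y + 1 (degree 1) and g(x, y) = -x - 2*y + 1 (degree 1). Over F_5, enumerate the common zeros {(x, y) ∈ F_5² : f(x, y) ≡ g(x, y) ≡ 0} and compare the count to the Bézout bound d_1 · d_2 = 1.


Common zeros: {(1, 0)}; count = 1; Bézout bound = 1.

deg(f) = 1, deg(g) = 1, so Bézout bound = 1.
Scan x ∈ F_5. For each x, list the y ∈ F_5 with f(x, y) ≡ 0 and those with g(x, y) ≡ 0 (mod 5); the common zeros in that column are the intersection.
  x = 0: f ≡ 0 at y ∈ {4}; g ≡ 0 at y ∈ {3}; common: ∅.
  x = 1: f ≡ 0 at y ∈ {0}; g ≡ 0 at y ∈ {0}; common: {0}.
  x = 2: f ≡ 0 at y ∈ {1}; g ≡ 0 at y ∈ {2}; common: ∅.
  x = 3: f ≡ 0 at y ∈ {2}; g ≡ 0 at y ∈ {4}; common: ∅.
  x = 4: f ≡ 0 at y ∈ {3}; g ≡ 0 at y ∈ {1}; common: ∅.
Collecting: common zeros = {(1, 0)}, so the count is 1.
Comparison with the Bézout bound: 1 ≤ 1 = deg(f)·deg(g), as expected for curves with no common component (the bound is attained).


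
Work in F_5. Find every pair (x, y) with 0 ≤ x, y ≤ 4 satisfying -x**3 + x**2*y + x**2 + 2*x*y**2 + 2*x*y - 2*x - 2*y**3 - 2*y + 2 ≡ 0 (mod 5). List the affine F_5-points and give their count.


Affine F_5-points: {(1, 0), (3, 1), (4, 3)}; count = 3.

For each of the 25 pairs (x, y) ∈ F_5², evaluate f(x, y) mod 5. Record the zeros.
  x = 0: [0↦2, 1↦3, 2↦2, 3↦2, 4↦1]  zeros at y ∈ ∅
  x = 1: [0↦0, 1↦1, 2↦4, 3↦2, 4↦3]  zeros at y ∈ {0}
  x = 2: [0↦4, 1↦2, 2↦1, 3↦4, 4↦4]  zeros at y ∈ ∅
  x = 3: [0↦3, 1↦0, 2↦2, 3↦2, 4↦3]  zeros at y ∈ {1}
  x = 4: [0↦1, 1↦4, 2↦1, 3↦0, 4↦4]  zeros at y ∈ {3}
Collecting zeros: affine points = {(1, 0), (3, 1), (4, 3)}.
Total count |C(F_5)_aff| = 3.


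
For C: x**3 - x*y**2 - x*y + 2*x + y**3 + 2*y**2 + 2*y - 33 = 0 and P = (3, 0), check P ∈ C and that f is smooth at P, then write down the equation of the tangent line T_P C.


Tangent line at P: 29*x - y - 87 = 0.

Step 1: f(3, 0) = 0, so P lies on C.
Step 2: partial derivatives
  f_x(x, y) = 3*x**2 - y**2 - y + 2, f_y(x, y) = -2*x*y - x + 3*y**2 + 4*y + 2.
  f_x(P) = 29, f_y(P) = -1 (gradient nonzero, so P is smooth).
Step 3: tangent line at P: 29·(x − 3) + -1·(y − 0) = 0.
Expanding: 29*x - y - 87 = 0.


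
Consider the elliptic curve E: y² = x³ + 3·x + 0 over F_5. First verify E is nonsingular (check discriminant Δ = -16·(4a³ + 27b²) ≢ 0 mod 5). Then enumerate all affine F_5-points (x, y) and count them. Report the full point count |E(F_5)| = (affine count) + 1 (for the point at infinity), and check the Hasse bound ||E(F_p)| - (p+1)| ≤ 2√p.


Affine points = {(0, 0), (1, 2), (1, 3), (2, 2), (2, 3), (3, 1), (3, 4), (4, 1), (4, 4)}; affine count = 9; |E(F_5)| = 10.

Discriminant check: Δ ∝ 4a³ + 27b² = 4·3³ + 27·0² = 4·27 + 27·0 ≡ 3 (mod 5). Nonzero ⇒ E is nonsingular.
For each x ∈ F_5, compute rhs = x³ + 3·x + 0 mod 5, then count y ∈ F_5 with y² ≡ rhs.
  x = 0: rhs = 0, matching y values: 0 (1 points).
  x = 1: rhs = 4, matching y values: 2, 3 (2 points).
  x = 2: rhs = 4, matching y values: 2, 3 (2 points).
  x = 3: rhs = 1, matching y values: 1, 4 (2 points).
  x = 4: rhs = 1, matching y values: 1, 4 (2 points).
Total affine count: 9.
Full point count |E(F_5)| = 9 + 1 = 10.
Hasse bound: |10 − (5+1)| = |4| = 4 ≤ 2√5 ≈ 4.4721 ✓.


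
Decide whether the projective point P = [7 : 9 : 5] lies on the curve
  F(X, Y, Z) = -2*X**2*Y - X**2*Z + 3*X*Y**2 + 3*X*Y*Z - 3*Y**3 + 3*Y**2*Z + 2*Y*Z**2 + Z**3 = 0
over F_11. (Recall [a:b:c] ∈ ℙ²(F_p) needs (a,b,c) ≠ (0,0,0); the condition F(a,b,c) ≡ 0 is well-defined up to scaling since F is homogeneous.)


F(7,9,5) ≡ 0 (mod 11); P is on the curve.

Evaluate F(7, 9, 5) term-by-term (mod 11).
  -2*X**2*Y ↦ -2·49·9·1 = -882
  -X**2*Z ↦ -1·49·1·5 = -245
  3*X*Y**2 ↦ 3·7·81·1 = 1701
  3*X*Y*Z ↦ 3·7·9·5 = 945
  -3*Y**3 ↦ -3·1·729·1 = -2187
  3*Y**2*Z ↦ 3·1·81·5 = 1215
  2*Y*Z**2 ↦ 2·1·9·25 = 450
  Z**3 ↦ 1·1·1·125 = 125
Sum: F(7, 9, 5) = (-882) + (-245) + (1701) + (945) + (-2187) + (1215) + (450) + (125) = 1122.
Reducing mod 11: 1122 ≡ 0 (mod 11).
Since F(a, b, c) ≡ 0 (mod 11), P lies on the curve.


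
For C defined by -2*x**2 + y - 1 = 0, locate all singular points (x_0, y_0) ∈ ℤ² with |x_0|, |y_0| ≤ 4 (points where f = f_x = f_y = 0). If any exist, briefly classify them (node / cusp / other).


No singular points in the scanned grid; C is smooth there.

Compute partial derivatives:
  f_x = -4*x.
  f_y = 1.
f_y = 1 is a nonzero constant, so f_y never vanishes: no point (x, y) can satisfy f = f_x = f_y = 0. In particular no (x, y) ∈ {−4, ..., 4}² is singular; the curve is smooth.


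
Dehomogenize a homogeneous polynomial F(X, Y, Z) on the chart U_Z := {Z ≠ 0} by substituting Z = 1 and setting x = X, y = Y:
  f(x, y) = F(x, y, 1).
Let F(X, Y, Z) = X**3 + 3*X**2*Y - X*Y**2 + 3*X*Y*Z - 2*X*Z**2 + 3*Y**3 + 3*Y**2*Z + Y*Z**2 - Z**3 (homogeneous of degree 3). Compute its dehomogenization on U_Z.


f(x, y) = x**3 + 3*x**2*y - x*y**2 + 3*x*y - 2*x + 3*y**3 + 3*y**2 + y - 1

On U_Z we set Z = 1. Each monomial c·X^i·Y^j·Z^k in F becomes c·x^i·y^j·1^k = c·x^i·y^j.
Substituting Z = 1: F(X, Y, 1) = x**3 + 3*x**2*y - x*y**2 + 3*x*y - 2*x + 3*y**3 + 3*y**2 + y - 1.
Note: deg(f) ≤ deg(F) = 3; strict inequality happens when F is divisible by Z (lost terms).


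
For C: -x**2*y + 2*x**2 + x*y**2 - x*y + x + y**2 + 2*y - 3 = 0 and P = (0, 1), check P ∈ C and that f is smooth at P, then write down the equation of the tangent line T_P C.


Tangent line at P: x + 4*y - 4 = 0.

Step 1: f(0, 1) = 0, so P lies on C.
Step 2: partial derivatives
  f_x(x, y) = -2*x*y + 4*x + y**2 - y + 1, f_y(x, y) = -x**2 + 2*x*y - x + 2*y + 2.
  f_x(P) = 1, f_y(P) = 4 (gradient nonzero, so P is smooth).
Step 3: tangent line at P: 1·(x − 0) + 4·(y − 1) = 0.
Expanding: x + 4*y - 4 = 0.


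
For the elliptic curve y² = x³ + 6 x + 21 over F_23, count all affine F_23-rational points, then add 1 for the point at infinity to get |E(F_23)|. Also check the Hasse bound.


Affine points = {(2, 8), (2, 15), (8, 11), (8, 12), (10, 0), (12, 2), (12, 21), (15, 6), (15, 17), (16, 2), (16, 21), (18, 2), (18, 21), (19, 5), (19, 18), (21, 1), (21, 22)}; affine count = 17; |E(F_23)| = 18.

Discriminant check: Δ ∝ 4a³ + 27b² = 4·6³ + 27·21² = 4·216 + 27·441 ≡ 6 (mod 23). Nonzero ⇒ E is nonsingular.
For each x ∈ F_23, compute rhs = x³ + 6·x + 21 mod 23, then count y ∈ F_23 with y² ≡ rhs.
  x = 0: rhs = 21, matching y values: none (0 points).
  x = 1: rhs = 5, matching y values: none (0 points).
  x = 2: rhs = 18, matching y values: 8, 15 (2 points).
  x = 3: rhs = 20, matching y values: none (0 points).
  x = 4: rhs = 17, matching y values: none (0 points).
  x = 5: rhs = 15, matching y values: none (0 points).
  x = 6: rhs = 20, matching y values: none (0 points).
  x = 7: rhs = 15, matching y values: none (0 points).
  x = 8: rhs = 6, matching y values: 11, 12 (2 points).
  x = 9: rhs = 22, matching y values: none (0 points).
  x = 10: rhs = 0, matching y values: 0 (1 points).
  x = 11: rhs = 15, matching y values: none (0 points).
  x = 12: rhs = 4, matching y values: 2, 21 (2 points).
  x = 13: rhs = 19, matching y values: none (0 points).
  x = 14: rhs = 20, matching y values: none (0 points).
  x = 15: rhs = 13, matching y values: 6, 17 (2 points).
  x = 16: rhs = 4, matching y values: 2, 21 (2 points).
  x = 17: rhs = 22, matching y values: none (0 points).
  x = 18: rhs = 4, matching y values: 2, 21 (2 points).
  x = 19: rhs = 2, matching y values: 5, 18 (2 points).
  x = 20: rhs = 22, matching y values: none (0 points).
  x = 21: rhs = 1, matching y values: 1, 22 (2 points).
  x = 22: rhs = 14, matching y values: none (0 points).
Total affine count: 17.
Full point count |E(F_23)| = 17 + 1 = 18.
Hasse bound: |18 − (23+1)| = |-6| = 6 ≤ 2√23 ≈ 9.5917 ✓.


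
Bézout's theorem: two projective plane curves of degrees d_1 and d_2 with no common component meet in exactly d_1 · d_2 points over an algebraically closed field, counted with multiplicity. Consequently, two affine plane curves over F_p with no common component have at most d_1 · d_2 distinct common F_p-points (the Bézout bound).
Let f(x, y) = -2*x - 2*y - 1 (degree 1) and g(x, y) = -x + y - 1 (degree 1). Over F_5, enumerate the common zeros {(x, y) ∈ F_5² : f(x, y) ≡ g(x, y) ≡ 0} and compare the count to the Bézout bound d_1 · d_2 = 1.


Common zeros: {(3, 4)}; count = 1; Bézout bound = 1.

deg(f) = 1, deg(g) = 1, so Bézout bound = 1.
Scan x ∈ F_5. For each x, list the y ∈ F_5 with f(x, y) ≡ 0 and those with g(x, y) ≡ 0 (mod 5); the common zeros in that column are the intersection.
  x = 0: f ≡ 0 at y ∈ {2}; g ≡ 0 at y ∈ {1}; common: ∅.
  x = 1: f ≡ 0 at y ∈ {1}; g ≡ 0 at y ∈ {2}; common: ∅.
  x = 2: f ≡ 0 at y ∈ {0}; g ≡ 0 at y ∈ {3}; common: ∅.
  x = 3: f ≡ 0 at y ∈ {4}; g ≡ 0 at y ∈ {4}; common: {4}.
  x = 4: f ≡ 0 at y ∈ {3}; g ≡ 0 at y ∈ {0}; common: ∅.
Collecting: common zeros = {(3, 4)}, so the count is 1.
Comparison with the Bézout bound: 1 ≤ 1 = deg(f)·deg(g), as expected for curves with no common component (the bound is attained).


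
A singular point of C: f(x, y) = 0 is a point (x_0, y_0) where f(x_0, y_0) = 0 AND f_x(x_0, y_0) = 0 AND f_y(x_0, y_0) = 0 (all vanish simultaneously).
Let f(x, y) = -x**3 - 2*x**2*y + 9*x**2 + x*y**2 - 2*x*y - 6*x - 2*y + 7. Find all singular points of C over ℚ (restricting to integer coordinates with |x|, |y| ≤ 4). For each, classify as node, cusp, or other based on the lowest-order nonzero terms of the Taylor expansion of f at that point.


Singular points: {(1, 3)}; classification: cusp.

Compute partial derivatives:
  f_x = -3*x**2 - 4*x*y + 18*x + y**2 - 2*y - 6.
  f_y = -2*x**2 + 2*x*y - 2*x - 2.
Scan x_0 ∈ {−4, ..., 4}. For each x_0, f_y(x_0, y) is a polynomial in y; find its integer roots y ∈ {−4, ..., 4}, then test f_x and f at those candidates.
  x = -4: f_y(-4, y) = -8*y - 26; no integer root y with |y| ≤ 4.
  x = -3: f_y(-3, y) = -6*y - 14; no integer root y with |y| ≤ 4.
  x = -2: f_y(-2, y) = -4*y - 6; no integer root y with |y| ≤ 4.
  x = -1: f_y(-1, y) = -2*y - 2; vanishes at y ∈ {-1}. (-1, -1): f_x = -28 ≠ 0.
  x = 0: f_y(0, y) = -2; no integer root y with |y| ≤ 4.
  x = 1: f_y(1, y) = 2*y - 6; vanishes at y ∈ {3}. (1, 3): f_x = 0, f = 0 — SINGULAR.
  x = 2: f_y(2, y) = 4*y - 14; no integer root y with |y| ≤ 4.
  x = 3: f_y(3, y) = 6*y - 26; no integer root y with |y| ≤ 4.
  x = 4: f_y(4, y) = 8*y - 42; no integer root y with |y| ≤ 4.
Only singular point on the grid: (1, 3).
Classify: substitute x = 1 + u, y = 3 + v and expand: f = -u**3 - 2*u**2*v + u*v**2 + v**2.
No constant or linear terms (consistent with a singular point). Quadratic part: v**2. Cubic part: -u**3 - 2*u**2*v + u*v**2.
The quadratic part v**2 is a perfect square, so there is a single (double) tangent line v = 0, i.e. y = 3. Restricting the cubic part to that line (v = 0) leaves -u**3 ≠ 0, so f is not divisible by v and the branch is v² ≈ u**3 to lowest order — this is a cusp.
Classification: cusp.
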